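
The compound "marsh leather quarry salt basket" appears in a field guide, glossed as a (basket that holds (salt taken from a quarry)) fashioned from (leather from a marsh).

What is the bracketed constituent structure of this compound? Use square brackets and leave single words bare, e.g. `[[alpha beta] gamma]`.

[[marsh leather] [[quarry salt] basket]]

Overall it is a kind of basket (specifically "quarry salt basket"); the modifier is "marsh leather".
Inside "marsh leather": head "leather", modifier "marsh".
Inside "quarry salt basket": head "basket", modifier "quarry salt".
Inside "quarry salt": head "salt", modifier "quarry".
Putting it together: [[marsh leather] [[quarry salt] basket]].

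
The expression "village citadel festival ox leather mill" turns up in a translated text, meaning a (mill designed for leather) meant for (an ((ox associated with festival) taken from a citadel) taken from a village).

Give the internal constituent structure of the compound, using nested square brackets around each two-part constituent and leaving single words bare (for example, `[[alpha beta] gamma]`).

At the top level: head "mill" (specifically "leather mill"); modifier "village citadel festival ox".
Within "village citadel festival ox", the head is "ox" (specifically "citadel festival ox") and the modifier is "village".
Within "citadel festival ox", the head is "ox" (specifically "festival ox") and the modifier is "citadel".
Within "festival ox", the head is "ox" and the modifier is "festival".
Within "leather mill", the head is "mill" and the modifier is "leather".
So the structure is [[village [citadel [festival ox]]] [leather mill]].

[[village [citadel [festival ox]]] [leather mill]]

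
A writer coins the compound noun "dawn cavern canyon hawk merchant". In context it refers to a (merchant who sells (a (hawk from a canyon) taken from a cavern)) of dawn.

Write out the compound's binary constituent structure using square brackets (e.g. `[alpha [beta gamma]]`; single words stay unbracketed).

[dawn [[cavern [canyon hawk]] merchant]]

Overall it is a kind of merchant (specifically "cavern canyon hawk merchant"); the modifier is "dawn".
Within "cavern canyon hawk merchant", the head is "merchant" and the modifier is "cavern canyon hawk".
Within "cavern canyon hawk", the head is "hawk" (specifically "canyon hawk") and the modifier is "cavern".
Within "canyon hawk", the head is "hawk" and the modifier is "canyon".
Putting it together: [dawn [[cavern [canyon hawk]] merchant]].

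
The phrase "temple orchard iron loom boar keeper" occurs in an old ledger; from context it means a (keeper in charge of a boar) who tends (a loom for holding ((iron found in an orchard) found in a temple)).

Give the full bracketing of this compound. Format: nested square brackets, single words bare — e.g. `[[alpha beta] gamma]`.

[[[temple [orchard iron]] loom] [boar keeper]]

Overall it is a kind of keeper (specifically "boar keeper"); the modifier is "temple orchard iron loom".
Inside "temple orchard iron loom": head "loom", modifier "temple orchard iron".
Inside "temple orchard iron": head "iron" (specifically "orchard iron"), modifier "temple".
Inside "orchard iron": head "iron", modifier "orchard".
Inside "boar keeper": head "keeper", modifier "boar".
Assembled: [[[temple [orchard iron]] loom] [boar keeper]].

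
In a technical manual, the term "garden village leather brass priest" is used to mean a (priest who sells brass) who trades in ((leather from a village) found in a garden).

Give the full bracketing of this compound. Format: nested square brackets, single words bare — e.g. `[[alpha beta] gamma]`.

[[garden [village leather]] [brass priest]]

Whole compound: head "priest" (specifically "brass priest"), modifier "garden village leather".
Inside "garden village leather": head "leather" (specifically "village leather"), modifier "garden".
Inside "village leather": head "leather", modifier "village".
Inside "brass priest": head "priest", modifier "brass".
So the structure is [[garden [village leather]] [brass priest]].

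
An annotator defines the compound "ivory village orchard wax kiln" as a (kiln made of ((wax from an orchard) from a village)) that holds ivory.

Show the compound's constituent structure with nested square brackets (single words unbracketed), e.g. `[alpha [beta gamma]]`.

Overall it is a kind of kiln (specifically "village orchard wax kiln"); the modifier is "ivory".
Within "village orchard wax kiln", the head is "kiln" and the modifier is "village orchard wax".
Within "village orchard wax", the head is "wax" (specifically "orchard wax") and the modifier is "village".
Within "orchard wax", the head is "wax" and the modifier is "orchard".
Assembled: [ivory [[village [orchard wax]] kiln]].

[ivory [[village [orchard wax]] kiln]]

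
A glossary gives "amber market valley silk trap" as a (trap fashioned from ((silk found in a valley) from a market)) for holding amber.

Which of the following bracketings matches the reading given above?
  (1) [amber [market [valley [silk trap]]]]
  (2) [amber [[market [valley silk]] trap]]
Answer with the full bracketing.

The paraphrase's head is the "trap" part ("market valley silk trap"); its modifier is "amber".
That top-level split, carried through the inner groups, gives [amber [[market [valley silk]] trap]].

[amber [[market [valley silk]] trap]]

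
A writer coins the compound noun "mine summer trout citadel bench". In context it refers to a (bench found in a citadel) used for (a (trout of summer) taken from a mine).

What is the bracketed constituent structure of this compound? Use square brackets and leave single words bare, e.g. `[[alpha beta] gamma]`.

Overall it is a kind of bench (specifically "citadel bench"); the modifier is "mine summer trout".
"mine summer trout" → head "trout" (specifically "summer trout"), modifier "mine".
"summer trout" → head "trout", modifier "summer".
"citadel bench" → head "bench", modifier "citadel".
Putting it together: [[mine [summer trout]] [citadel bench]].

[[mine [summer trout]] [citadel bench]]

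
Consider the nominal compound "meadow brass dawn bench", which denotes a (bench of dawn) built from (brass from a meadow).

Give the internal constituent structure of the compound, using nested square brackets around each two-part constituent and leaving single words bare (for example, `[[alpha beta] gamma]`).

At the top level: head "bench" (specifically "dawn bench"); modifier "meadow brass".
Within "meadow brass", the head is "brass" and the modifier is "meadow".
Within "dawn bench", the head is "bench" and the modifier is "dawn".
So the structure is [[meadow brass] [dawn bench]].

[[meadow brass] [dawn bench]]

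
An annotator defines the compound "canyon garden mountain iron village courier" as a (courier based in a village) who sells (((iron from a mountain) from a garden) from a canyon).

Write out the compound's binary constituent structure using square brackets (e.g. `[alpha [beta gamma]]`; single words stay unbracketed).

[[canyon [garden [mountain iron]]] [village courier]]

At the top level: head "courier" (specifically "village courier"); modifier "canyon garden mountain iron".
Within "canyon garden mountain iron", the head is "iron" (specifically "garden mountain iron") and the modifier is "canyon".
Within "garden mountain iron", the head is "iron" (specifically "mountain iron") and the modifier is "garden".
Within "mountain iron", the head is "iron" and the modifier is "mountain".
Within "village courier", the head is "courier" and the modifier is "village".
Putting it together: [[canyon [garden [mountain iron]]] [village courier]].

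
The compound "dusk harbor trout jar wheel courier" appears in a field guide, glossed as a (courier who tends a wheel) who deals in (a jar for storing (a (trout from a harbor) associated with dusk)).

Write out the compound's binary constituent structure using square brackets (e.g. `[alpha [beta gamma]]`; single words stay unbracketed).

At the top level: head "courier" (specifically "wheel courier"); modifier "dusk harbor trout jar".
Within "dusk harbor trout jar", the head is "jar" and the modifier is "dusk harbor trout".
Within "dusk harbor trout", the head is "trout" (specifically "harbor trout") and the modifier is "dusk".
Within "harbor trout", the head is "trout" and the modifier is "harbor".
Within "wheel courier", the head is "courier" and the modifier is "wheel".
Assembled: [[[dusk [harbor trout]] jar] [wheel courier]].

[[[dusk [harbor trout]] jar] [wheel courier]]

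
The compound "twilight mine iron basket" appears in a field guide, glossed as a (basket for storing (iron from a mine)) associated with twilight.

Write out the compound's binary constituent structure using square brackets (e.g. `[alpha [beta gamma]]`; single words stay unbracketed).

[twilight [[mine iron] basket]]

The outermost head in the paraphrase is "basket" (specifically "mine iron basket"), modified by "twilight".
Within "mine iron basket", the head is "basket" and the modifier is "mine iron".
Within "mine iron", the head is "iron" and the modifier is "mine".
Assembled: [twilight [[mine iron] basket]].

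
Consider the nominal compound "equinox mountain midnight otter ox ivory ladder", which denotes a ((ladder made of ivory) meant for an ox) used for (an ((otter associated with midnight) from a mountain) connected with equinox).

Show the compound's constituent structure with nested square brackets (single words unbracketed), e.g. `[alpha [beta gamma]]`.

At the top level: head "ladder" (specifically "ox ivory ladder"); modifier "equinox mountain midnight otter".
Inside "equinox mountain midnight otter": head "otter" (specifically "mountain midnight otter"), modifier "equinox".
Inside "mountain midnight otter": head "otter" (specifically "midnight otter"), modifier "mountain".
Inside "midnight otter": head "otter", modifier "midnight".
Inside "ox ivory ladder": head "ladder" (specifically "ivory ladder"), modifier "ox".
Inside "ivory ladder": head "ladder", modifier "ivory".
Putting it together: [[equinox [mountain [midnight otter]]] [ox [ivory ladder]]].

[[equinox [mountain [midnight otter]]] [ox [ivory ladder]]]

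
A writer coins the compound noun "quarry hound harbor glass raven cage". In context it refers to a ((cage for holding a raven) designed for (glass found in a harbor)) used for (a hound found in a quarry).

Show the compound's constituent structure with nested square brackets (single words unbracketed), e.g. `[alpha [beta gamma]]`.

[[quarry hound] [[harbor glass] [raven cage]]]

At the top level: head "cage" (specifically "harbor glass raven cage"); modifier "quarry hound".
"quarry hound" → head "hound", modifier "quarry".
"harbor glass raven cage" → head "cage" (specifically "raven cage"), modifier "harbor glass".
"harbor glass" → head "glass", modifier "harbor".
"raven cage" → head "cage", modifier "raven".
Assembled: [[quarry hound] [[harbor glass] [raven cage]]].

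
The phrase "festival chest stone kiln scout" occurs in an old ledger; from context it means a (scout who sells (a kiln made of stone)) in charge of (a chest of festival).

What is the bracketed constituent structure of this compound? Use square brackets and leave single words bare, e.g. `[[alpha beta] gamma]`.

Overall it is a kind of scout (specifically "stone kiln scout"); the modifier is "festival chest".
Inside "festival chest": head "chest", modifier "festival".
Inside "stone kiln scout": head "scout", modifier "stone kiln".
Inside "stone kiln": head "kiln", modifier "stone".
Assembled: [[festival chest] [[stone kiln] scout]].

[[festival chest] [[stone kiln] scout]]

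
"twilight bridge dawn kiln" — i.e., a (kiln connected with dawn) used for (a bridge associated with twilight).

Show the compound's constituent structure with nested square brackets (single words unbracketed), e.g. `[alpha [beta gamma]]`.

At the top level: head "kiln" (specifically "dawn kiln"); modifier "twilight bridge".
"twilight bridge" → head "bridge", modifier "twilight".
"dawn kiln" → head "kiln", modifier "dawn".
Putting it together: [[twilight bridge] [dawn kiln]].

[[twilight bridge] [dawn kiln]]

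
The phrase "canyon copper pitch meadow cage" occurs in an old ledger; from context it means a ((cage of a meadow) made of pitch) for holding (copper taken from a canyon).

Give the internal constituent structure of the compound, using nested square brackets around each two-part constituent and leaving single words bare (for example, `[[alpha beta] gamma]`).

[[canyon copper] [pitch [meadow cage]]]

The outermost head in the paraphrase is "cage" (specifically "pitch meadow cage"), modified by "canyon copper".
Inside "canyon copper": head "copper", modifier "canyon".
Inside "pitch meadow cage": head "cage" (specifically "meadow cage"), modifier "pitch".
Inside "meadow cage": head "cage", modifier "meadow".
Putting it together: [[canyon copper] [pitch [meadow cage]]].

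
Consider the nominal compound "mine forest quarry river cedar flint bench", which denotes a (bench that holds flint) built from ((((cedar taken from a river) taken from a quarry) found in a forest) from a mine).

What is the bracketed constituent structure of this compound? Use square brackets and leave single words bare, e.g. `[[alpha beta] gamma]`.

[[mine [forest [quarry [river cedar]]]] [flint bench]]

The outermost head in the paraphrase is "bench" (specifically "flint bench"), modified by "mine forest quarry river cedar".
Within "mine forest quarry river cedar", the head is "cedar" (specifically "forest quarry river cedar") and the modifier is "mine".
Within "forest quarry river cedar", the head is "cedar" (specifically "quarry river cedar") and the modifier is "forest".
Within "quarry river cedar", the head is "cedar" (specifically "river cedar") and the modifier is "quarry".
Within "river cedar", the head is "cedar" and the modifier is "river".
Within "flint bench", the head is "bench" and the modifier is "flint".
So the structure is [[mine [forest [quarry [river cedar]]]] [flint bench]].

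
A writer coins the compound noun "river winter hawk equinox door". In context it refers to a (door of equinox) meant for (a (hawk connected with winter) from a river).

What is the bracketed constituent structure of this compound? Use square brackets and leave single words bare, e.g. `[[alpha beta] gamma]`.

[[river [winter hawk]] [equinox door]]

Overall it is a kind of door (specifically "equinox door"); the modifier is "river winter hawk".
Inside "river winter hawk": head "hawk" (specifically "winter hawk"), modifier "river".
Inside "winter hawk": head "hawk", modifier "winter".
Inside "equinox door": head "door", modifier "equinox".
So the structure is [[river [winter hawk]] [equinox door]].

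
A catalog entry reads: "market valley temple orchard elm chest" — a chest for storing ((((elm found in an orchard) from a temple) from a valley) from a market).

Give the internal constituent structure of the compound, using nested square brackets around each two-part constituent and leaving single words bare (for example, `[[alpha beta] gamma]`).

[[market [valley [temple [orchard elm]]]] chest]

Whole compound: head "chest", modifier "market valley temple orchard elm".
"market valley temple orchard elm" → head "elm" (specifically "valley temple orchard elm"), modifier "market".
"valley temple orchard elm" → head "elm" (specifically "temple orchard elm"), modifier "valley".
"temple orchard elm" → head "elm" (specifically "orchard elm"), modifier "temple".
"orchard elm" → head "elm", modifier "orchard".
So the structure is [[market [valley [temple [orchard elm]]]] chest].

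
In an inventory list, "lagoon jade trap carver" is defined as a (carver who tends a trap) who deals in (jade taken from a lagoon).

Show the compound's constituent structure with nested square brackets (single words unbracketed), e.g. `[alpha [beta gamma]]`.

[[lagoon jade] [trap carver]]

The outermost head in the paraphrase is "carver" (specifically "trap carver"), modified by "lagoon jade".
Inside "lagoon jade": head "jade", modifier "lagoon".
Inside "trap carver": head "carver", modifier "trap".
So the structure is [[lagoon jade] [trap carver]].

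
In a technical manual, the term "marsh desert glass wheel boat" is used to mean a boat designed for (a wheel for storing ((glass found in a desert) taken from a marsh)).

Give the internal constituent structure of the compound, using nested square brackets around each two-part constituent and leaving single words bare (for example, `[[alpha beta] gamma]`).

[[[marsh [desert glass]] wheel] boat]

Overall it is a kind of boat; the modifier is "marsh desert glass wheel".
Inside "marsh desert glass wheel": head "wheel", modifier "marsh desert glass".
Inside "marsh desert glass": head "glass" (specifically "desert glass"), modifier "marsh".
Inside "desert glass": head "glass", modifier "desert".
Putting it together: [[[marsh [desert glass]] wheel] boat].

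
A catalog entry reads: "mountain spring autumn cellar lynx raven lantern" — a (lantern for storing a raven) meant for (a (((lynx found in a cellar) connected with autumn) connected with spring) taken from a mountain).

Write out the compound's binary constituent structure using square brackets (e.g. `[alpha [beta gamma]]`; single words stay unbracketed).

[[mountain [spring [autumn [cellar lynx]]]] [raven lantern]]

The outermost head in the paraphrase is "lantern" (specifically "raven lantern"), modified by "mountain spring autumn cellar lynx".
Inside "mountain spring autumn cellar lynx": head "lynx" (specifically "spring autumn cellar lynx"), modifier "mountain".
Inside "spring autumn cellar lynx": head "lynx" (specifically "autumn cellar lynx"), modifier "spring".
Inside "autumn cellar lynx": head "lynx" (specifically "cellar lynx"), modifier "autumn".
Inside "cellar lynx": head "lynx", modifier "cellar".
Inside "raven lantern": head "lantern", modifier "raven".
Putting it together: [[mountain [spring [autumn [cellar lynx]]]] [raven lantern]].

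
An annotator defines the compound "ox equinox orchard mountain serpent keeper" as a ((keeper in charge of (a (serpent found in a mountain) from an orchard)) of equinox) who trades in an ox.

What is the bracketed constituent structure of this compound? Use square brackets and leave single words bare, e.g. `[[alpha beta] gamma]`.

Overall it is a kind of keeper (specifically "equinox orchard mountain serpent keeper"); the modifier is "ox".
"equinox orchard mountain serpent keeper" → head "keeper" (specifically "orchard mountain serpent keeper"), modifier "equinox".
"orchard mountain serpent keeper" → head "keeper", modifier "orchard mountain serpent".
"orchard mountain serpent" → head "serpent" (specifically "mountain serpent"), modifier "orchard".
"mountain serpent" → head "serpent", modifier "mountain".
Assembled: [ox [equinox [[orchard [mountain serpent]] keeper]]].

[ox [equinox [[orchard [mountain serpent]] keeper]]]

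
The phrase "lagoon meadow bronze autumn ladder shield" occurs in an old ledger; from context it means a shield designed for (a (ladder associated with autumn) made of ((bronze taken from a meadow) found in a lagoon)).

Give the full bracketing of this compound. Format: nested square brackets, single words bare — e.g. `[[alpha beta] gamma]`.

[[[lagoon [meadow bronze]] [autumn ladder]] shield]

Overall it is a kind of shield; the modifier is "lagoon meadow bronze autumn ladder".
"lagoon meadow bronze autumn ladder" → head "ladder" (specifically "autumn ladder"), modifier "lagoon meadow bronze".
"lagoon meadow bronze" → head "bronze" (specifically "meadow bronze"), modifier "lagoon".
"meadow bronze" → head "bronze", modifier "meadow".
"autumn ladder" → head "ladder", modifier "autumn".
So the structure is [[[lagoon [meadow bronze]] [autumn ladder]] shield].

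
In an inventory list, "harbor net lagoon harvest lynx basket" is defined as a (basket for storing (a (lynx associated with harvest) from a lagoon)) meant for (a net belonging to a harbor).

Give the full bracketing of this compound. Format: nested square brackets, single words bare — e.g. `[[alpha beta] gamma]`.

[[harbor net] [[lagoon [harvest lynx]] basket]]

Overall it is a kind of basket (specifically "lagoon harvest lynx basket"); the modifier is "harbor net".
"harbor net" → head "net", modifier "harbor".
"lagoon harvest lynx basket" → head "basket", modifier "lagoon harvest lynx".
"lagoon harvest lynx" → head "lynx" (specifically "harvest lynx"), modifier "lagoon".
"harvest lynx" → head "lynx", modifier "harvest".
Putting it together: [[harbor net] [[lagoon [harvest lynx]] basket]].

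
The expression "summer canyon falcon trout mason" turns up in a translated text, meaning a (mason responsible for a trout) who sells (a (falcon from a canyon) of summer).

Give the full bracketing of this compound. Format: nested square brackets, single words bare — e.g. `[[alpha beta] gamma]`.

The outermost head in the paraphrase is "mason" (specifically "trout mason"), modified by "summer canyon falcon".
Within "summer canyon falcon", the head is "falcon" (specifically "canyon falcon") and the modifier is "summer".
Within "canyon falcon", the head is "falcon" and the modifier is "canyon".
Within "trout mason", the head is "mason" and the modifier is "trout".
Putting it together: [[summer [canyon falcon]] [trout mason]].

[[summer [canyon falcon]] [trout mason]]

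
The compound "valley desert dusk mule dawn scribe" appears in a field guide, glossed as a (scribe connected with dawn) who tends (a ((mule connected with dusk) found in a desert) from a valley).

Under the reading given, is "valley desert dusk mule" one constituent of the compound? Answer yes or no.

The paraphrase groups the words so that "valley desert dusk mule" is one unit: it corresponds to a single parenthesized sub-phrase.
The full structure is [[valley [desert [dusk mule]]] [dawn scribe]], in which [valley desert dusk mule] is a constituent.

yes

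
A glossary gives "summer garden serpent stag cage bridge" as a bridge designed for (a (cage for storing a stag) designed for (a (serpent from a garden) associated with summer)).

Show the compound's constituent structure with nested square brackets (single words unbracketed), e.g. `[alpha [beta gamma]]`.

Whole compound: head "bridge", modifier "summer garden serpent stag cage".
Within "summer garden serpent stag cage", the head is "cage" (specifically "stag cage") and the modifier is "summer garden serpent".
Within "summer garden serpent", the head is "serpent" (specifically "garden serpent") and the modifier is "summer".
Within "garden serpent", the head is "serpent" and the modifier is "garden".
Within "stag cage", the head is "cage" and the modifier is "stag".
Putting it together: [[[summer [garden serpent]] [stag cage]] bridge].

[[[summer [garden serpent]] [stag cage]] bridge]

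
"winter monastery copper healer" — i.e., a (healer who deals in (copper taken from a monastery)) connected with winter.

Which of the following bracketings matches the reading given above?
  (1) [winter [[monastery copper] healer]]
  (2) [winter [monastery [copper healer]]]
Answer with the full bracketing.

[winter [[monastery copper] healer]]

The paraphrase's head is the "healer" part ("monastery copper healer"); its modifier is "winter".
That top-level split, carried through the inner groups, gives [winter [[monastery copper] healer]].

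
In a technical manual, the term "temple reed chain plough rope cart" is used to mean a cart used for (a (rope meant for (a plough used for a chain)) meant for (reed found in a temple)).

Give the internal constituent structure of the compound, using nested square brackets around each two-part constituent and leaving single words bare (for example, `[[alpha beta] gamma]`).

[[[temple reed] [[chain plough] rope]] cart]

Overall it is a kind of cart; the modifier is "temple reed chain plough rope".
Within "temple reed chain plough rope", the head is "rope" (specifically "chain plough rope") and the modifier is "temple reed".
Within "temple reed", the head is "reed" and the modifier is "temple".
Within "chain plough rope", the head is "rope" and the modifier is "chain plough".
Within "chain plough", the head is "plough" and the modifier is "chain".
Assembled: [[[temple reed] [[chain plough] rope]] cart].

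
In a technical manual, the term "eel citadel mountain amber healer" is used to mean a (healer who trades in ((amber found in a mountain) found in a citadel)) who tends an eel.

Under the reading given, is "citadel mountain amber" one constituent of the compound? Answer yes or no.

The paraphrase groups the words so that "citadel mountain amber" is one unit: it corresponds to a single parenthesized sub-phrase.
The full structure is [eel [[citadel [mountain amber]] healer]], in which [citadel mountain amber] is a constituent.

yes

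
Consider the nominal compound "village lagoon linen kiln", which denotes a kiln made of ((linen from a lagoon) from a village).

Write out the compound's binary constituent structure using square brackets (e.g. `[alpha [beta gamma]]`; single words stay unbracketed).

[[village [lagoon linen]] kiln]

Whole compound: head "kiln", modifier "village lagoon linen".
"village lagoon linen" → head "linen" (specifically "lagoon linen"), modifier "village".
"lagoon linen" → head "linen", modifier "lagoon".
So the structure is [[village [lagoon linen]] kiln].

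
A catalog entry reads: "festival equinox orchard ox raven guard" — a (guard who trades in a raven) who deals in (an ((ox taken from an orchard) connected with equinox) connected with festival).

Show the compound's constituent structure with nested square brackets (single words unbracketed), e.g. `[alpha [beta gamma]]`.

Whole compound: head "guard" (specifically "raven guard"), modifier "festival equinox orchard ox".
"festival equinox orchard ox" → head "ox" (specifically "equinox orchard ox"), modifier "festival".
"equinox orchard ox" → head "ox" (specifically "orchard ox"), modifier "equinox".
"orchard ox" → head "ox", modifier "orchard".
"raven guard" → head "guard", modifier "raven".
Assembled: [[festival [equinox [orchard ox]]] [raven guard]].

[[festival [equinox [orchard ox]]] [raven guard]]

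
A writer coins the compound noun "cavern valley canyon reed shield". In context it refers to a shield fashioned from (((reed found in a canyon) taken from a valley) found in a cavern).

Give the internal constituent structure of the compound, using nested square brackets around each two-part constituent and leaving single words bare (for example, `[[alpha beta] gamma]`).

Overall it is a kind of shield; the modifier is "cavern valley canyon reed".
"cavern valley canyon reed" → head "reed" (specifically "valley canyon reed"), modifier "cavern".
"valley canyon reed" → head "reed" (specifically "canyon reed"), modifier "valley".
"canyon reed" → head "reed", modifier "canyon".
Assembled: [[cavern [valley [canyon reed]]] shield].

[[cavern [valley [canyon reed]]] shield]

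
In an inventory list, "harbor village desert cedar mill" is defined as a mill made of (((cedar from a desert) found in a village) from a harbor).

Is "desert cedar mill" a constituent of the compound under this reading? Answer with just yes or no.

no

The top-level split is [harbor village desert cedar] [mill]; the full structure is [[harbor [village [desert cedar]]] mill].
"desert cedar mill" straddles a constituent boundary, so it is not a single unit.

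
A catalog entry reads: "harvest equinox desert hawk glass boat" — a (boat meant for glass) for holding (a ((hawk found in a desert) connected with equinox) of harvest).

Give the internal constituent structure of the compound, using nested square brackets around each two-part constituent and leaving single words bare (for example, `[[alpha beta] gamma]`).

[[harvest [equinox [desert hawk]]] [glass boat]]

At the top level: head "boat" (specifically "glass boat"); modifier "harvest equinox desert hawk".
Inside "harvest equinox desert hawk": head "hawk" (specifically "equinox desert hawk"), modifier "harvest".
Inside "equinox desert hawk": head "hawk" (specifically "desert hawk"), modifier "equinox".
Inside "desert hawk": head "hawk", modifier "desert".
Inside "glass boat": head "boat", modifier "glass".
Putting it together: [[harvest [equinox [desert hawk]]] [glass boat]].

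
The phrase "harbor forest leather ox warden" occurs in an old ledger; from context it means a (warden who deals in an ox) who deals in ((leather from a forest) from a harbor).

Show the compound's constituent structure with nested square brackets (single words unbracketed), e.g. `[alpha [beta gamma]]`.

[[harbor [forest leather]] [ox warden]]

Overall it is a kind of warden (specifically "ox warden"); the modifier is "harbor forest leather".
Inside "harbor forest leather": head "leather" (specifically "forest leather"), modifier "harbor".
Inside "forest leather": head "leather", modifier "forest".
Inside "ox warden": head "warden", modifier "ox".
Assembled: [[harbor [forest leather]] [ox warden]].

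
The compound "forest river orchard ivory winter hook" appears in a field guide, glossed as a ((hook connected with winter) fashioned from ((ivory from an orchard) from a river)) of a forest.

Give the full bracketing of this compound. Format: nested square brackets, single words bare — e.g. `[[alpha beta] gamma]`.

The outermost head in the paraphrase is "hook" (specifically "river orchard ivory winter hook"), modified by "forest".
Inside "river orchard ivory winter hook": head "hook" (specifically "winter hook"), modifier "river orchard ivory".
Inside "river orchard ivory": head "ivory" (specifically "orchard ivory"), modifier "river".
Inside "orchard ivory": head "ivory", modifier "orchard".
Inside "winter hook": head "hook", modifier "winter".
Assembled: [forest [[river [orchard ivory]] [winter hook]]].

[forest [[river [orchard ivory]] [winter hook]]]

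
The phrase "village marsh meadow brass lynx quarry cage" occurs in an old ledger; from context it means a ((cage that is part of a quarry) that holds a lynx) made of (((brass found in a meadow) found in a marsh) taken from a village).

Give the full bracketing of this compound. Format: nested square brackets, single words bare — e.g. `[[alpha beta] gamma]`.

[[village [marsh [meadow brass]]] [lynx [quarry cage]]]

At the top level: head "cage" (specifically "lynx quarry cage"); modifier "village marsh meadow brass".
Inside "village marsh meadow brass": head "brass" (specifically "marsh meadow brass"), modifier "village".
Inside "marsh meadow brass": head "brass" (specifically "meadow brass"), modifier "marsh".
Inside "meadow brass": head "brass", modifier "meadow".
Inside "lynx quarry cage": head "cage" (specifically "quarry cage"), modifier "lynx".
Inside "quarry cage": head "cage", modifier "quarry".
Putting it together: [[village [marsh [meadow brass]]] [lynx [quarry cage]]].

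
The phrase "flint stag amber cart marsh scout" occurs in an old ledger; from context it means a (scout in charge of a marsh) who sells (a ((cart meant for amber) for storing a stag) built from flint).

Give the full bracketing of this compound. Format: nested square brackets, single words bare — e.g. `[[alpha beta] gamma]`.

Overall it is a kind of scout (specifically "marsh scout"); the modifier is "flint stag amber cart".
Inside "flint stag amber cart": head "cart" (specifically "stag amber cart"), modifier "flint".
Inside "stag amber cart": head "cart" (specifically "amber cart"), modifier "stag".
Inside "amber cart": head "cart", modifier "amber".
Inside "marsh scout": head "scout", modifier "marsh".
So the structure is [[flint [stag [amber cart]]] [marsh scout]].

[[flint [stag [amber cart]]] [marsh scout]]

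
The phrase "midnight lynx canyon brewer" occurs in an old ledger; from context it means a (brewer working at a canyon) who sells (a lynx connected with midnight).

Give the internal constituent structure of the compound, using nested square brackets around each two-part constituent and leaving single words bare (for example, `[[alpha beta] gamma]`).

[[midnight lynx] [canyon brewer]]

Overall it is a kind of brewer (specifically "canyon brewer"); the modifier is "midnight lynx".
Within "midnight lynx", the head is "lynx" and the modifier is "midnight".
Within "canyon brewer", the head is "brewer" and the modifier is "canyon".
Assembled: [[midnight lynx] [canyon brewer]].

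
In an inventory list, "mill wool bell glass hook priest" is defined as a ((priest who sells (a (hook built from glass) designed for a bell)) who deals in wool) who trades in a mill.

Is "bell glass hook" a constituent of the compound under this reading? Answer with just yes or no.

The paraphrase groups the words so that "bell glass hook" is one unit: it corresponds to a single parenthesized sub-phrase.
The full structure is [mill [wool [[bell [glass hook]] priest]]], in which [bell glass hook] is a constituent.

yes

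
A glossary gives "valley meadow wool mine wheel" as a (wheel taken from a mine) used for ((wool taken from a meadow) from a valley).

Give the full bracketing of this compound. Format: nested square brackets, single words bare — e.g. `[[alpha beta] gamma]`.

[[valley [meadow wool]] [mine wheel]]

Whole compound: head "wheel" (specifically "mine wheel"), modifier "valley meadow wool".
"valley meadow wool" → head "wool" (specifically "meadow wool"), modifier "valley".
"meadow wool" → head "wool", modifier "meadow".
"mine wheel" → head "wheel", modifier "mine".
Assembled: [[valley [meadow wool]] [mine wheel]].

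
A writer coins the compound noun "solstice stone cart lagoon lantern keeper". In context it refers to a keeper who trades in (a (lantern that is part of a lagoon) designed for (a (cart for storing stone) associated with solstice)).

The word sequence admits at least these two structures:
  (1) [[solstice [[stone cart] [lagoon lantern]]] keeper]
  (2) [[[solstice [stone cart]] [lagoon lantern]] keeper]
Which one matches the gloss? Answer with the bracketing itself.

[[[solstice [stone cart]] [lagoon lantern]] keeper]

The paraphrase's head is the "keeper" part ("keeper"); its modifier is "solstice stone cart lagoon lantern".
That top-level split, carried through the inner groups, gives [[[solstice [stone cart]] [lagoon lantern]] keeper].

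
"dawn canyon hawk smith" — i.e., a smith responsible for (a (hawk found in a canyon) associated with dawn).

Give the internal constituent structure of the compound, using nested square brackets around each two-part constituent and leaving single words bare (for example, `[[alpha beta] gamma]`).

[[dawn [canyon hawk]] smith]

Whole compound: head "smith", modifier "dawn canyon hawk".
Within "dawn canyon hawk", the head is "hawk" (specifically "canyon hawk") and the modifier is "dawn".
Within "canyon hawk", the head is "hawk" and the modifier is "canyon".
Assembled: [[dawn [canyon hawk]] smith].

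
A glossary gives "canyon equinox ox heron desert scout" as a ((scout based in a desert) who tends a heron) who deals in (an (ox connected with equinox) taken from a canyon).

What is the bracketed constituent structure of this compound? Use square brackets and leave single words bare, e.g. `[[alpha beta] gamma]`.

Overall it is a kind of scout (specifically "heron desert scout"); the modifier is "canyon equinox ox".
Within "canyon equinox ox", the head is "ox" (specifically "equinox ox") and the modifier is "canyon".
Within "equinox ox", the head is "ox" and the modifier is "equinox".
Within "heron desert scout", the head is "scout" (specifically "desert scout") and the modifier is "heron".
Within "desert scout", the head is "scout" and the modifier is "desert".
Putting it together: [[canyon [equinox ox]] [heron [desert scout]]].

[[canyon [equinox ox]] [heron [desert scout]]]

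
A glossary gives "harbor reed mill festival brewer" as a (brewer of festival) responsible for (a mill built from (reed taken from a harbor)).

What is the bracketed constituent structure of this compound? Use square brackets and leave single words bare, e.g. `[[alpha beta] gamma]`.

[[[harbor reed] mill] [festival brewer]]

At the top level: head "brewer" (specifically "festival brewer"); modifier "harbor reed mill".
"harbor reed mill" → head "mill", modifier "harbor reed".
"harbor reed" → head "reed", modifier "harbor".
"festival brewer" → head "brewer", modifier "festival".
Putting it together: [[[harbor reed] mill] [festival brewer]].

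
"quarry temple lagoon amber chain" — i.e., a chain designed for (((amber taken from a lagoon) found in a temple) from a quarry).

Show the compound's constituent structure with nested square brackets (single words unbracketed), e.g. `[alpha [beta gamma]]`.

[[quarry [temple [lagoon amber]]] chain]

Overall it is a kind of chain; the modifier is "quarry temple lagoon amber".
Within "quarry temple lagoon amber", the head is "amber" (specifically "temple lagoon amber") and the modifier is "quarry".
Within "temple lagoon amber", the head is "amber" (specifically "lagoon amber") and the modifier is "temple".
Within "lagoon amber", the head is "amber" and the modifier is "lagoon".
Assembled: [[quarry [temple [lagoon amber]]] chain].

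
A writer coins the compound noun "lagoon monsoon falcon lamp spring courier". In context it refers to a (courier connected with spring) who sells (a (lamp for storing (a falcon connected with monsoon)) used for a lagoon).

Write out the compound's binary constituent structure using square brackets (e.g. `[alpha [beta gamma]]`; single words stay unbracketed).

[[lagoon [[monsoon falcon] lamp]] [spring courier]]

At the top level: head "courier" (specifically "spring courier"); modifier "lagoon monsoon falcon lamp".
Inside "lagoon monsoon falcon lamp": head "lamp" (specifically "monsoon falcon lamp"), modifier "lagoon".
Inside "monsoon falcon lamp": head "lamp", modifier "monsoon falcon".
Inside "monsoon falcon": head "falcon", modifier "monsoon".
Inside "spring courier": head "courier", modifier "spring".
Putting it together: [[lagoon [[monsoon falcon] lamp]] [spring courier]].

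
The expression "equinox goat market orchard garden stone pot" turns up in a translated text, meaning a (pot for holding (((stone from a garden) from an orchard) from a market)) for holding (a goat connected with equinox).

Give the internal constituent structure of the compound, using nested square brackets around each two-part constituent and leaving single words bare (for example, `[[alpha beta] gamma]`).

[[equinox goat] [[market [orchard [garden stone]]] pot]]

At the top level: head "pot" (specifically "market orchard garden stone pot"); modifier "equinox goat".
Within "equinox goat", the head is "goat" and the modifier is "equinox".
Within "market orchard garden stone pot", the head is "pot" and the modifier is "market orchard garden stone".
Within "market orchard garden stone", the head is "stone" (specifically "orchard garden stone") and the modifier is "market".
Within "orchard garden stone", the head is "stone" (specifically "garden stone") and the modifier is "orchard".
Within "garden stone", the head is "stone" and the modifier is "garden".
Putting it together: [[equinox goat] [[market [orchard [garden stone]]] pot]].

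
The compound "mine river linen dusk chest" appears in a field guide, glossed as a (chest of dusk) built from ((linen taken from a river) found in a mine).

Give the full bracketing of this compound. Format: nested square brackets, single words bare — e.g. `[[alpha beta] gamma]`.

[[mine [river linen]] [dusk chest]]

Overall it is a kind of chest (specifically "dusk chest"); the modifier is "mine river linen".
Inside "mine river linen": head "linen" (specifically "river linen"), modifier "mine".
Inside "river linen": head "linen", modifier "river".
Inside "dusk chest": head "chest", modifier "dusk".
Assembled: [[mine [river linen]] [dusk chest]].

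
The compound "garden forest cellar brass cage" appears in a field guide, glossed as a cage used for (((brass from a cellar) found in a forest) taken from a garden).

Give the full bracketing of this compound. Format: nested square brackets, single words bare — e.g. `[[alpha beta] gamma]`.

Overall it is a kind of cage; the modifier is "garden forest cellar brass".
Within "garden forest cellar brass", the head is "brass" (specifically "forest cellar brass") and the modifier is "garden".
Within "forest cellar brass", the head is "brass" (specifically "cellar brass") and the modifier is "forest".
Within "cellar brass", the head is "brass" and the modifier is "cellar".
So the structure is [[garden [forest [cellar brass]]] cage].

[[garden [forest [cellar brass]]] cage]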